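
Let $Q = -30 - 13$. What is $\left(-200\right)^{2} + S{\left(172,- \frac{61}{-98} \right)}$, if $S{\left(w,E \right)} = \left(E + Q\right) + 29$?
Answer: $\frac{3918689}{98} \approx 39987.0$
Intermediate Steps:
$Q = -43$
$S{\left(w,E \right)} = -14 + E$ ($S{\left(w,E \right)} = \left(E - 43\right) + 29 = \left(-43 + E\right) + 29 = -14 + E$)
$\left(-200\right)^{2} + S{\left(172,- \frac{61}{-98} \right)} = \left(-200\right)^{2} - \left(14 + \frac{61}{-98}\right) = 40000 - \frac{1311}{98} = \frac{3918689}{98}$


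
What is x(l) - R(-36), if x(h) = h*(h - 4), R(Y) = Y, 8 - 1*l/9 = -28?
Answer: 103716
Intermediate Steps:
l = 324 (l = 72 - 9*(-28) = 72 + 252 = 324)
x(h) = h*(-4 + h)
x(l) - R(-36) = 324*(-4 + 324) - 1*(-36) = 324*320 + 36 = 103680 + 36 = 103716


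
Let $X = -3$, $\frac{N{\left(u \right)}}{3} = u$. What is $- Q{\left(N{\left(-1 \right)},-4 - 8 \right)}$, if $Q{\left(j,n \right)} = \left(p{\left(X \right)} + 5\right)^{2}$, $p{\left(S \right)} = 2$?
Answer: $-49$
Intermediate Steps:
$N{\left(u \right)} = 3 u$
$Q{\left(j,n \right)} = 49$ ($Q{\left(j,n \right)} = \left(2 + 5\right)^{2} = 7^{2} = 49$)
$- Q{\left(N{\left(-1 \right)},-4 - 8 \right)} = \left(-1\right) 49 = -49$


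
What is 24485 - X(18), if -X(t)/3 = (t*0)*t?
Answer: 24485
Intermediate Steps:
X(t) = 0 (X(t) = -3*t*0*t = -0*t = -3*0 = 0)
24485 - X(18) = 24485 - 1*0 = 24485 + 0 = 24485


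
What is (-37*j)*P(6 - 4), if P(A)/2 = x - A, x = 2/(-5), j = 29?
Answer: 25752/5 ≈ 5150.4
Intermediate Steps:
x = -⅖ (x = 2*(-⅕) = -⅖ ≈ -0.40000)
P(A) = -⅘ - 2*A (P(A) = 2*(-⅖ - A) = -⅘ - 2*A)
(-37*j)*P(6 - 4) = (-37*29)*(-⅘ - 2*(6 - 4)) = -1073*(-⅘ - 2*2) = -1073*(-⅘ - 4) = -1073*(-24/5) = 25752/5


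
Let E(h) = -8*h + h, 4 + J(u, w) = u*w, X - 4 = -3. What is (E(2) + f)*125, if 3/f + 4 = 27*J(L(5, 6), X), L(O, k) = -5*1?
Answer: -432625/247 ≈ -1751.5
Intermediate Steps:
X = 1 (X = 4 - 3 = 1)
L(O, k) = -5
J(u, w) = -4 + u*w
E(h) = -7*h
f = -3/247 (f = 3/(-4 + 27*(-4 - 5*1)) = 3/(-4 + 27*(-4 - 5)) = 3/(-4 + 27*(-9)) = 3/(-4 - 243) = 3/(-247) = 3*(-1/247) = -3/247 ≈ -0.012146)
(E(2) + f)*125 = (-7*2 - 3/247)*125 = (-14 - 3/247)*125 = -3461/247*125 = -432625/247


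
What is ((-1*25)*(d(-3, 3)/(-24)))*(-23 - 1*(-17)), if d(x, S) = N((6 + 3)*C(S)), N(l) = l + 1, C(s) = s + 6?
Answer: -1025/2 ≈ -512.50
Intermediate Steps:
C(s) = 6 + s
N(l) = 1 + l
d(x, S) = 55 + 9*S (d(x, S) = 1 + (6 + 3)*(6 + S) = 1 + 9*(6 + S) = 1 + (54 + 9*S) = 55 + 9*S)
((-1*25)*(d(-3, 3)/(-24)))*(-23 - 1*(-17)) = ((-1*25)*((55 + 9*3)/(-24)))*(-23 - 1*(-17)) = (-25*(55 + 27)*(-1)/24)*(-23 + 17) = -2050*(-1)/24*(-6) = -25*(-41/12)*(-6) = (1025/12)*(-6) = -1025/2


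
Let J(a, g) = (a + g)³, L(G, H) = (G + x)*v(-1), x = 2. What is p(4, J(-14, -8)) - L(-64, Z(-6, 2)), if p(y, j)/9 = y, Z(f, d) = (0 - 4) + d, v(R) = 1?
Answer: 98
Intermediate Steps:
Z(f, d) = -4 + d
L(G, H) = 2 + G (L(G, H) = (G + 2)*1 = (2 + G)*1 = 2 + G)
p(y, j) = 9*y
p(4, J(-14, -8)) - L(-64, Z(-6, 2)) = 9*4 - (2 - 64) = 36 - 1*(-62) = 36 + 62 = 98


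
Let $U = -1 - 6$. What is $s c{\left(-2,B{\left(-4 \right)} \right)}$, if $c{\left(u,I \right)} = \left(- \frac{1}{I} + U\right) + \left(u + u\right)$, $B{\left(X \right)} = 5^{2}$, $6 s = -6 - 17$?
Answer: $\frac{1058}{25} \approx 42.32$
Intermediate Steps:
$s = - \frac{23}{6}$ ($s = \frac{-6 - 17}{6} = \frac{1}{6} \left(-23\right) = - \frac{23}{6} \approx -3.8333$)
$U = -7$ ($U = -1 - 6 = -7$)
$B{\left(X \right)} = 25$
$c{\left(u,I \right)} = -7 - \frac{1}{I} + 2 u$ ($c{\left(u,I \right)} = \left(- \frac{1}{I} - 7\right) + \left(u + u\right) = \left(-7 - \frac{1}{I}\right) + 2 u = -7 - \frac{1}{I} + 2 u$)
$s c{\left(-2,B{\left(-4 \right)} \right)} = - \frac{23 \left(-7 - \frac{1}{25} + 2 \left(-2\right)\right)}{6} = - \frac{23 \left(-7 - \frac{1}{25} - 4\right)}{6} = \left(- \frac{23}{6}\right) \left(- \frac{276}{25}\right) = \frac{1058}{25}$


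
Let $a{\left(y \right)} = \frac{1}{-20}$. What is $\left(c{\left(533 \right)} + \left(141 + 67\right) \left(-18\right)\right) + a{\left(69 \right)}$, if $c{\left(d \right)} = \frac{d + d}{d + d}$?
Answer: $- \frac{74861}{20} \approx -3743.1$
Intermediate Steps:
$a{\left(y \right)} = - \frac{1}{20}$
$c{\left(d \right)} = 1$ ($c{\left(d \right)} = \frac{2 d}{2 d} = 2 d \frac{1}{2 d} = 1$)
$\left(c{\left(533 \right)} + \left(141 + 67\right) \left(-18\right)\right) + a{\left(69 \right)} = \left(1 + \left(141 + 67\right) \left(-18\right)\right) - \frac{1}{20} = \left(1 + 208 \left(-18\right)\right) - \frac{1}{20} = \left(1 - 3744\right) - \frac{1}{20} = -3743 - \frac{1}{20} = - \frac{74861}{20}$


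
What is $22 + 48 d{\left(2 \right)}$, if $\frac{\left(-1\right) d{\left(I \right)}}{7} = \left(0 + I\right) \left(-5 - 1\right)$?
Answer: $4054$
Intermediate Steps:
$d{\left(I \right)} = 42 I$ ($d{\left(I \right)} = - 7 \left(0 + I\right) \left(-5 - 1\right) = - 7 I \left(-6\right) = - 7 \left(- 6 I\right) = 42 I$)
$22 + 48 d{\left(2 \right)} = 22 + 48 \cdot 42 \cdot 2 = 22 + 48 \cdot 84 = 22 + 4032 = 4054$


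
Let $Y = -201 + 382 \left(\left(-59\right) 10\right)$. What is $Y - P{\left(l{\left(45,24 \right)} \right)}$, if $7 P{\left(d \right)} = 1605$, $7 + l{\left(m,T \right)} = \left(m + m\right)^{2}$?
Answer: $- \frac{1580672}{7} \approx -2.2581 \cdot 10^{5}$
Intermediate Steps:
$l{\left(m,T \right)} = -7 + 4 m^{2}$ ($l{\left(m,T \right)} = -7 + \left(m + m\right)^{2} = -7 + \left(2 m\right)^{2} = -7 + 4 m^{2}$)
$P{\left(d \right)} = \frac{1605}{7}$ ($P{\left(d \right)} = \frac{1}{7} \cdot 1605 = \frac{1605}{7}$)
$Y = -225581$ ($Y = -201 + 382 \left(-590\right) = -201 - 225380 = -225581$)
$Y - P{\left(l{\left(45,24 \right)} \right)} = -225581 - \frac{1605}{7} = - \frac{1580672}{7}$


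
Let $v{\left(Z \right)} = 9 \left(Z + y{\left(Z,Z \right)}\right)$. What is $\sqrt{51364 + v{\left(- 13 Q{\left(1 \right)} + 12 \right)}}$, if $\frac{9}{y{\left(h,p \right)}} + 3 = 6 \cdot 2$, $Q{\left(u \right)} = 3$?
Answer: $\sqrt{51130} \approx 226.12$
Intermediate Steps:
$y{\left(h,p \right)} = 1$ ($y{\left(h,p \right)} = \frac{9}{-3 + 6 \cdot 2} = \frac{9}{-3 + 12} = \frac{9}{9} = 9 \cdot \frac{1}{9} = 1$)
$v{\left(Z \right)} = 9 + 9 Z$ ($v{\left(Z \right)} = 9 \left(Z + 1\right) = 9 \left(1 + Z\right) = 9 + 9 Z$)
$\sqrt{51364 + v{\left(- 13 Q{\left(1 \right)} + 12 \right)}} = \sqrt{51364 + \left(9 + 9 \left(\left(-13\right) 3 + 12\right)\right)} = \sqrt{51364 + \left(9 + 9 \left(-39 + 12\right)\right)} = \sqrt{51364 + \left(9 + 9 \left(-27\right)\right)} = \sqrt{51364 + \left(9 - 243\right)} = \sqrt{51364 - 234} = \sqrt{51130}$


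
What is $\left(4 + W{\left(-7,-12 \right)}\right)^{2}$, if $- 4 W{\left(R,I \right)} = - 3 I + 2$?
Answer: $\frac{121}{4} \approx 30.25$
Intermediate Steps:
$W{\left(R,I \right)} = - \frac{1}{2} + \frac{3 I}{4}$ ($W{\left(R,I \right)} = - \frac{- 3 I + 2}{4} = - \frac{2 - 3 I}{4} = - \frac{1}{2} + \frac{3 I}{4}$)
$\left(4 + W{\left(-7,-12 \right)}\right)^{2} = \left(4 + \left(- \frac{1}{2} + \frac{3}{4} \left(-12\right)\right)\right)^{2} = \left(4 - \frac{19}{2}\right)^{2} = \left(- \frac{11}{2}\right)^{2} = \frac{121}{4}$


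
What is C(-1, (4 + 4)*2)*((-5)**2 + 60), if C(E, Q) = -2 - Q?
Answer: -1530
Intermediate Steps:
C(-1, (4 + 4)*2)*((-5)**2 + 60) = (-2 - (4 + 4)*2)*((-5)**2 + 60) = (-2 - 8*2)*(25 + 60) = (-2 - 1*16)*85 = (-2 - 16)*85 = -18*85 = -1530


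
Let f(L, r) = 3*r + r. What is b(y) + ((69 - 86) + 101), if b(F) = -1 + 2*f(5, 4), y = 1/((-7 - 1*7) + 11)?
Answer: 115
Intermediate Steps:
f(L, r) = 4*r
y = -⅓ (y = 1/((-7 - 7) + 11) = 1/(-14 + 11) = 1/(-3) = -⅓ ≈ -0.33333)
b(F) = 31 (b(F) = -1 + 2*(4*4) = -1 + 2*16 = -1 + 32 = 31)
b(y) + ((69 - 86) + 101) = 31 + ((69 - 86) + 101) = 31 + (-17 + 101) = 31 + 84 = 115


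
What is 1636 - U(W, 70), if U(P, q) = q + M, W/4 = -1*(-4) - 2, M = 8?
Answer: 1558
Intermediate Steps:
W = 8 (W = 4*(-1*(-4) - 2) = 4*(4 - 2) = 4*2 = 8)
U(P, q) = 8 + q (U(P, q) = q + 8 = 8 + q)
1636 - U(W, 70) = 1636 - (8 + 70) = 1636 - 1*78 = 1636 - 78 = 1558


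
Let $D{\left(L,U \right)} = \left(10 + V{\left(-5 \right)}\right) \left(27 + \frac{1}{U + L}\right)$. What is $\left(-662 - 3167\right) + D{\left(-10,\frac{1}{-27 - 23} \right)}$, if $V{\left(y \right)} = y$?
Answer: $- \frac{1850944}{501} \approx -3694.5$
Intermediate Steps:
$D{\left(L,U \right)} = 135 + \frac{5}{L + U}$ ($D{\left(L,U \right)} = \left(10 - 5\right) \left(27 + \frac{1}{U + L}\right) = 5 \left(27 + \frac{1}{L + U}\right) = 135 + \frac{5}{L + U}$)
$\left(-662 - 3167\right) + D{\left(-10,\frac{1}{-27 - 23} \right)} = \left(-662 - 3167\right) + \frac{5 \left(1 + 27 \left(-10\right) + \frac{27}{-27 - 23}\right)}{-10 + \frac{1}{-27 - 23}} = -3829 + \frac{5 \left(1 - 270 + \frac{27}{-50}\right)}{-10 + \frac{1}{-50}} = -3829 + \frac{5 \left(1 - 270 + 27 \left(- \frac{1}{50}\right)\right)}{-10 - \frac{1}{50}} = -3829 + \frac{5 \left(1 - 270 - \frac{27}{50}\right)}{- \frac{501}{50}} = -3829 + 5 \left(- \frac{50}{501}\right) \left(- \frac{13477}{50}\right) = -3829 + \frac{67385}{501} = - \frac{1850944}{501}$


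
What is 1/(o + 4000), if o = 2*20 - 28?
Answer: 1/4012 ≈ 0.00024925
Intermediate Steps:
o = 12 (o = 40 - 28 = 12)
1/(o + 4000) = 1/(12 + 4000) = 1/4012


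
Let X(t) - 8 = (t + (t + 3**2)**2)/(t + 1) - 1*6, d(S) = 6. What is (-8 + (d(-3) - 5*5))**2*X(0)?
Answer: 60507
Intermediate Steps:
X(t) = 2 + (t + (9 + t)**2)/(1 + t) (X(t) = 8 + ((t + (t + 3**2)**2)/(t + 1) - 1*6) = 8 + ((t + (t + 9)**2)/(1 + t) - 6) = 8 + ((t + (9 + t)**2)/(1 + t) - 6) = 8 + (-6 + (t + (9 + t)**2)/(1 + t)) = 2 + (t + (9 + t)**2)/(1 + t))
(-8 + (d(-3) - 5*5))**2*X(0) = (-8 + (6 - 5*5))**2*((83 + 0**2 + 21*0)/(1 + 0)) = (-8 + (6 - 25))**2*((83 + 0 + 0)/1) = (-8 - 19)**2*(1*83) = (-27)**2*83 = 729*83 = 60507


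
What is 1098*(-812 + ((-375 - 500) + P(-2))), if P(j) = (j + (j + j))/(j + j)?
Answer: -1850679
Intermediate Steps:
P(j) = 3/2 (P(j) = (j + 2*j)/((2*j)) = (3*j)*(1/(2*j)) = 3/2)
1098*(-812 + ((-375 - 500) + P(-2))) = 1098*(-812 + ((-375 - 500) + 3/2)) = 1098*(-812 + (-875 + 3/2)) = 1098*(-812 - 1747/2) = 1098*(-3371/2) = -1850679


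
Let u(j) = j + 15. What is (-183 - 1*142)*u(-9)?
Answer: -1950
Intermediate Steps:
u(j) = 15 + j
(-183 - 1*142)*u(-9) = (-183 - 1*142)*(15 - 9) = (-183 - 142)*6 = -325*6 = -1950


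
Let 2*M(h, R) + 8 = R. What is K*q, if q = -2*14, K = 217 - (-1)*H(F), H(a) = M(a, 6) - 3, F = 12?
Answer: -5964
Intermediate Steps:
M(h, R) = -4 + R/2
H(a) = -4 (H(a) = (-4 + (½)*6) - 3 = (-4 + 3) - 3 = -1 - 3 = -4)
K = 213 (K = 217 - (-1)*(-4) = 217 - 1*4 = 217 - 4 = 213)
q = -28
K*q = 213*(-28) = -5964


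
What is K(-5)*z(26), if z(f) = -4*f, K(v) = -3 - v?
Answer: -208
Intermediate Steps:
K(-5)*z(26) = (-3 - 1*(-5))*(-4*26) = (-3 + 5)*(-104) = 2*(-104) = -208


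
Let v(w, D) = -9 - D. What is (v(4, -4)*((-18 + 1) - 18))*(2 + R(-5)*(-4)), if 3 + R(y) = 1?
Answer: 1750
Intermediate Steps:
R(y) = -2 (R(y) = -3 + 1 = -2)
(v(4, -4)*((-18 + 1) - 18))*(2 + R(-5)*(-4)) = ((-9 - 1*(-4))*((-18 + 1) - 18))*(2 - 2*(-4)) = ((-9 + 4)*(-17 - 18))*(2 + 8) = -5*(-35)*10 = 175*10 = 1750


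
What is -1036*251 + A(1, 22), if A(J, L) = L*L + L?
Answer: -259530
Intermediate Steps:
A(J, L) = L + L**2 (A(J, L) = L**2 + L = L + L**2)
-1036*251 + A(1, 22) = -1036*251 + 22*(1 + 22) = -260036 + 22*23 = -260036 + 506 = -259530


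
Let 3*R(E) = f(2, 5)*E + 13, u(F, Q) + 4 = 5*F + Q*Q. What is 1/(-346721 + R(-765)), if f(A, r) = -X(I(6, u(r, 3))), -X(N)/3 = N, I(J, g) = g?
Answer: -3/1109000 ≈ -2.7051e-6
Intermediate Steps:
u(F, Q) = -4 + Q² + 5*F (u(F, Q) = -4 + (5*F + Q*Q) = -4 + (5*F + Q²) = -4 + (Q² + 5*F) = -4 + Q² + 5*F)
X(N) = -3*N
f(A, r) = 15 + 15*r (f(A, r) = -(-3)*(-4 + 3² + 5*r) = -(-3)*(-4 + 9 + 5*r) = -(-3)*(5 + 5*r) = -(-15 - 15*r) = 15 + 15*r)
R(E) = 13/3 + 30*E (R(E) = ((15 + 15*5)*E + 13)/3 = ((15 + 75)*E + 13)/3 = (90*E + 13)/3 = (13 + 90*E)/3 = 13/3 + 30*E)
1/(-346721 + R(-765)) = 1/(-346721 + (13/3 + 30*(-765))) = 1/(-346721 + (13/3 - 22950)) = 1/(-346721 - 68837/3) = 1/(-1109000/3) = -3/1109000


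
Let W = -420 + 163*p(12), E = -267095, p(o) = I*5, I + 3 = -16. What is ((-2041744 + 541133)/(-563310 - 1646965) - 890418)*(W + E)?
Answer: 22278520073917480/88411 ≈ 2.5199e+11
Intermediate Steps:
I = -19 (I = -3 - 16 = -19)
p(o) = -95 (p(o) = -19*5 = -95)
W = -15905 (W = -420 + 163*(-95) = -420 - 15485 = -15905)
((-2041744 + 541133)/(-563310 - 1646965) - 890418)*(W + E) = ((-2041744 + 541133)/(-563310 - 1646965) - 890418)*(-15905 - 267095) = (-1500611/(-2210275) - 890418)*(-283000) = (-1500611*(-1/2210275) - 890418)*(-283000) = (1500611/2210275 - 890418)*(-283000) = -1968067144339/2210275*(-283000) = 22278520073917480/88411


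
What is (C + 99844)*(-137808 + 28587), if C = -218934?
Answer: 13007128890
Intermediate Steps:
(C + 99844)*(-137808 + 28587) = (-218934 + 99844)*(-137808 + 28587) = -119090*(-109221) = 13007128890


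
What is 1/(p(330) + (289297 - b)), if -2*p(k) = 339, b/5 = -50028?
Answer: 2/1078535 ≈ 1.8544e-6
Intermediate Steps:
b = -250140 (b = 5*(-50028) = -250140)
p(k) = -339/2 (p(k) = -1/2*339 = -339/2)
1/(p(330) + (289297 - b)) = 1/(-339/2 + (289297 - 1*(-250140))) = 1/(-339/2 + (289297 + 250140)) = 1/(-339/2 + 539437) = 1/(1078535/2) = 2/1078535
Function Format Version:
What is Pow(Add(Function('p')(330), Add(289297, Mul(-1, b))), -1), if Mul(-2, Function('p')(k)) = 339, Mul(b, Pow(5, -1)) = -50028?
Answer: Rational(2, 1078535) ≈ 1.8544e-6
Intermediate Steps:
b = -250140 (b = Mul(5, -50028) = -250140)
Function('p')(k) = Rational(-339, 2) (Function('p')(k) = Mul(Rational(-1, 2), 339) = Rational(-339, 2))
Pow(Add(Function('p')(330), Add(289297, Mul(-1, b))), -1) = Pow(Add(Rational(-339, 2), Add(289297, Mul(-1, -250140))), -1) = Pow(Add(Rational(-339, 2), Add(289297, 250140)), -1) = Pow(Add(Rational(-339, 2), 539437), -1) = Pow(Rational(1078535, 2), -1) = Rational(2, 1078535)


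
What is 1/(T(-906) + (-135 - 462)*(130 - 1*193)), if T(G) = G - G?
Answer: 1/37611 ≈ 2.6588e-5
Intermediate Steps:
T(G) = 0
1/(T(-906) + (-135 - 462)*(130 - 1*193)) = 1/(0 + (-135 - 462)*(130 - 1*193)) = 1/(0 - 597*(130 - 193)) = 1/(0 - 597*(-63)) = 1/(0 + 37611) = 1/37611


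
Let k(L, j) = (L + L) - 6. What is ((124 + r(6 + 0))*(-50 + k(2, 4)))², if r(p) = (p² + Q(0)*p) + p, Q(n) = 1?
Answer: 79995136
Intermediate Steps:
k(L, j) = -6 + 2*L (k(L, j) = 2*L - 6 = -6 + 2*L)
r(p) = p² + 2*p (r(p) = (p² + 1*p) + p = (p² + p) + p = (p + p²) + p = p² + 2*p)
((124 + r(6 + 0))*(-50 + k(2, 4)))² = ((124 + (6 + 0)*(2 + (6 + 0)))*(-50 + (-6 + 2*2)))² = ((124 + 6*(2 + 6))*(-50 + (-6 + 4)))² = ((124 + 6*8)*(-50 - 2))² = ((124 + 48)*(-52))² = (172*(-52))² = (-8944)² = 79995136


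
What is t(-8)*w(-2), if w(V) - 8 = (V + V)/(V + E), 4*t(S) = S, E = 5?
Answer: -40/3 ≈ -13.333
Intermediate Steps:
t(S) = S/4
w(V) = 8 + 2*V/(5 + V) (w(V) = 8 + (V + V)/(V + 5) = 8 + (2*V)/(5 + V) = 8 + 2*V/(5 + V))
t(-8)*w(-2) = ((¼)*(-8))*(10*(4 - 2)/(5 - 2)) = -20*2/3 = -2*20/3 = -40/3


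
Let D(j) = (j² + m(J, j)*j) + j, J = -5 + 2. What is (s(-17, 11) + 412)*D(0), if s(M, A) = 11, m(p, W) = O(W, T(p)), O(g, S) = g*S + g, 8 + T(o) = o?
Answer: 0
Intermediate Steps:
J = -3
T(o) = -8 + o
O(g, S) = g + S*g (O(g, S) = S*g + g = g + S*g)
m(p, W) = W*(-7 + p) (m(p, W) = W*(1 + (-8 + p)) = W*(-7 + p))
D(j) = j - 9*j² (D(j) = (j² + (j*(-7 - 3))*j) + j = (j² + (j*(-10))*j) + j = (j² + (-10*j)*j) + j = (j² - 10*j²) + j = -9*j² + j = j - 9*j²)
(s(-17, 11) + 412)*D(0) = (11 + 412)*(0*(1 - 9*0)) = 423*(0*(1 + 0)) = 423*(0*1) = 423*0 = 0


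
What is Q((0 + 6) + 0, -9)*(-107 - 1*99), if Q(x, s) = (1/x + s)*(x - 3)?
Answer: 5459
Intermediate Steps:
Q(x, s) = (-3 + x)*(s + 1/x) (Q(x, s) = (s + 1/x)*(-3 + x) = (-3 + x)*(s + 1/x))
Q((0 + 6) + 0, -9)*(-107 - 1*99) = (1 - 3*(-9) - 3/((0 + 6) + 0) - 9*((0 + 6) + 0))*(-107 - 1*99) = (1 + 27 - 3/(6 + 0) - 9*(6 + 0))*(-107 - 99) = (1 + 27 - 3/6 - 9*6)*(-206) = (1 + 27 - 3*⅙ - 54)*(-206) = (1 + 27 - ½ - 54)*(-206) = -53/2*(-206) = 5459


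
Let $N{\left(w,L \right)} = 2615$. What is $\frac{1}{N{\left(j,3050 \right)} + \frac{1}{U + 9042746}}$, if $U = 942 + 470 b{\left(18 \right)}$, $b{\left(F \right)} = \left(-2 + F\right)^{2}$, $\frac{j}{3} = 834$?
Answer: $\frac{9164008}{23963880921} \approx 0.00038241$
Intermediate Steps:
$j = 2502$ ($j = 3 \cdot 834 = 2502$)
$U = 121262$ ($U = 942 + 470 \left(-2 + 18\right)^{2} = 942 + 470 \cdot 16^{2} = 942 + 470 \cdot 256 = 942 + 120320 = 121262$)
$\frac{1}{N{\left(j,3050 \right)} + \frac{1}{U + 9042746}} = \frac{1}{2615 + \frac{1}{121262 + 9042746}} = \frac{1}{2615 + \frac{1}{9164008}} = \frac{1}{\frac{23963880921}{9164008}} = \frac{9164008}{23963880921}$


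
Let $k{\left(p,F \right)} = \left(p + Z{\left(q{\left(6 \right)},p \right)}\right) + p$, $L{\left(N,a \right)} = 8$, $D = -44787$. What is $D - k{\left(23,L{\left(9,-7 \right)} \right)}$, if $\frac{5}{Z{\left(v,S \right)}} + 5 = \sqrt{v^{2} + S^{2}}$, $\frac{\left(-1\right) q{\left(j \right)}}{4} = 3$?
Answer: $- \frac{29051809}{648} - \frac{5 \sqrt{673}}{648} \approx -44833.0$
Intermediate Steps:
$q{\left(j \right)} = -12$ ($q{\left(j \right)} = \left(-4\right) 3 = -12$)
$Z{\left(v,S \right)} = \frac{5}{-5 + \sqrt{S^{2} + v^{2}}}$ ($Z{\left(v,S \right)} = \frac{5}{-5 + \sqrt{v^{2} + S^{2}}} = \frac{5}{-5 + \sqrt{S^{2} + v^{2}}}$)
$k{\left(p,F \right)} = 2 p + \frac{5}{-5 + \sqrt{144 + p^{2}}}$ ($k{\left(p,F \right)} = \left(p + \frac{5}{-5 + \sqrt{p^{2} + \left(-12\right)^{2}}}\right) + p = \left(p + \frac{5}{-5 + \sqrt{p^{2} + 144}}\right) + p = \left(p + \frac{5}{-5 + \sqrt{144 + p^{2}}}\right) + p = 2 p + \frac{5}{-5 + \sqrt{144 + p^{2}}}$)
$D - k{\left(23,L{\left(9,-7 \right)} \right)} = -44787 - \frac{5 + 2 \cdot 23 \left(-5 + \sqrt{144 + 23^{2}}\right)}{-5 + \sqrt{144 + 23^{2}}} = -44787 - \frac{5 + 2 \cdot 23 \left(-5 + \sqrt{144 + 529}\right)}{-5 + \sqrt{144 + 529}} = -44787 - \frac{5 + 2 \cdot 23 \left(-5 + \sqrt{673}\right)}{-5 + \sqrt{673}} = -44787 - \frac{5 - \left(230 - 46 \sqrt{673}\right)}{-5 + \sqrt{673}} = -44787 - \frac{-225 + 46 \sqrt{673}}{-5 + \sqrt{673}}$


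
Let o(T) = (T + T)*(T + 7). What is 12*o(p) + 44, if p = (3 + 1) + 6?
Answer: 4124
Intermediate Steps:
p = 10 (p = 4 + 6 = 10)
o(T) = 2*T*(7 + T) (o(T) = (2*T)*(7 + T) = 2*T*(7 + T))
12*o(p) + 44 = 12*(2*10*(7 + 10)) + 44 = 12*(2*10*17) + 44 = 12*340 + 44 = 4080 + 44 = 4124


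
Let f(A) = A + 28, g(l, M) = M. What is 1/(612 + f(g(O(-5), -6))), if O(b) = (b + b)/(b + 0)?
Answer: 1/634 ≈ 0.0015773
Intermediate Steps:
O(b) = 2 (O(b) = (2*b)/b = 2)
f(A) = 28 + A
1/(612 + f(g(O(-5), -6))) = 1/(612 + (28 - 6)) = 1/(612 + 22) = 1/634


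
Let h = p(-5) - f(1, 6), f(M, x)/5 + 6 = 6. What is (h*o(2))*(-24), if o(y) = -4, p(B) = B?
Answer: -480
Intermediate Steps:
f(M, x) = 0 (f(M, x) = -30 + 5*6 = -30 + 30 = 0)
h = -5 (h = -5 - 1*0 = -5 + 0 = -5)
(h*o(2))*(-24) = -5*(-4)*(-24) = 20*(-24) = -480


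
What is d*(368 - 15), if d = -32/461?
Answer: -11296/461 ≈ -24.503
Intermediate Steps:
d = -32/461 (d = -32*1/461 = -32/461 ≈ -0.069414)
d*(368 - 15) = -32*(368 - 15)/461 = -32/461*353 = -11296/461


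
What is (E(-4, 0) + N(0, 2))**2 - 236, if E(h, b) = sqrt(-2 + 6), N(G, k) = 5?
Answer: -187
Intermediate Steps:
E(h, b) = 2 (E(h, b) = sqrt(4) = 2)
(E(-4, 0) + N(0, 2))**2 - 236 = (2 + 5)**2 - 236 = 7**2 - 236 = 49 - 236 = -187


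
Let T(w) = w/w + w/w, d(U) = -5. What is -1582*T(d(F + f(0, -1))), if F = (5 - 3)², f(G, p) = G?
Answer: -3164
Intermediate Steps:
F = 4 (F = 2² = 4)
T(w) = 2 (T(w) = 1 + 1 = 2)
-1582*T(d(F + f(0, -1))) = -1582*2 = -3164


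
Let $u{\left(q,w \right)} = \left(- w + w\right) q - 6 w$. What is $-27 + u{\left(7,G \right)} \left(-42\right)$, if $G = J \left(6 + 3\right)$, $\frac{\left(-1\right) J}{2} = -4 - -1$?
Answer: $13581$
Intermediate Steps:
$J = 6$ ($J = - 2 \left(-4 - -1\right) = - 2 \left(-4 + 1\right) = \left(-2\right) \left(-3\right) = 6$)
$G = 54$ ($G = 6 \left(6 + 3\right) = 6 \cdot 9 = 54$)
$u{\left(q,w \right)} = - 6 w$ ($u{\left(q,w \right)} = 0 q - 6 w = 0 - 6 w = - 6 w$)
$-27 + u{\left(7,G \right)} \left(-42\right) = -27 + \left(-6\right) 54 \left(-42\right) = -27 - -13608 = -27 + 13608 = 13581$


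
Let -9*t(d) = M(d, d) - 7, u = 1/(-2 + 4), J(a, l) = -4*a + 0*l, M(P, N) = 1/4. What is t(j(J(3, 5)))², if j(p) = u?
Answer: 9/16 ≈ 0.56250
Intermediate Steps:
M(P, N) = ¼
J(a, l) = -4*a (J(a, l) = -4*a + 0 = -4*a)
u = ½ (u = 1/2 = ½ ≈ 0.50000)
j(p) = ½
t(d) = ¾ (t(d) = -(¼ - 7)/9 = -⅑*(-27/4) = ¾)
t(j(J(3, 5)))² = (¾)² = 9/16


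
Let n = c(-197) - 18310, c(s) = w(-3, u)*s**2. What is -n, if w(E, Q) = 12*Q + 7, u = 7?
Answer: -3513309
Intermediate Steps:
w(E, Q) = 7 + 12*Q
c(s) = 91*s**2 (c(s) = (7 + 12*7)*s**2 = (7 + 84)*s**2 = 91*s**2)
n = 3513309 (n = 91*(-197)**2 - 18310 = 91*38809 - 18310 = 3531619 - 18310 = 3513309)
-n = -1*3513309 = -3513309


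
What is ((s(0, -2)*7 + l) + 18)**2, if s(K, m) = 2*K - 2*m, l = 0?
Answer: 2116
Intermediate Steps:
s(K, m) = -2*m + 2*K
((s(0, -2)*7 + l) + 18)**2 = (((-2*(-2) + 2*0)*7 + 0) + 18)**2 = (((4 + 0)*7 + 0) + 18)**2 = ((4*7 + 0) + 18)**2 = ((28 + 0) + 18)**2 = (28 + 18)**2 = 46**2 = 2116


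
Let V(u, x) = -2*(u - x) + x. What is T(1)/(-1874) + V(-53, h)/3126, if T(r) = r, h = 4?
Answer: 109003/2929062 ≈ 0.037214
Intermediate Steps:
V(u, x) = -2*u + 3*x (V(u, x) = (-2*u + 2*x) + x = -2*u + 3*x)
T(1)/(-1874) + V(-53, h)/3126 = 1/(-1874) + (-2*(-53) + 3*4)/3126 = 1*(-1/1874) + (106 + 12)*(1/3126) = -1/1874 + 118*(1/3126) = -1/1874 + 59/1563 = 109003/2929062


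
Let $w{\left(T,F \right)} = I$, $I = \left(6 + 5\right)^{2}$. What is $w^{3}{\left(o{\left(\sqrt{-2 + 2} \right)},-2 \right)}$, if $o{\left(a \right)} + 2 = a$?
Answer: $1771561$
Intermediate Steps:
$I = 121$ ($I = 11^{2} = 121$)
$o{\left(a \right)} = -2 + a$
$w{\left(T,F \right)} = 121$
$w^{3}{\left(o{\left(\sqrt{-2 + 2} \right)},-2 \right)} = 121^{3} = 1771561$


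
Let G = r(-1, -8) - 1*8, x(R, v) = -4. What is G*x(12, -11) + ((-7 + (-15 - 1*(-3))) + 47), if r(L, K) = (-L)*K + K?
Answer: 124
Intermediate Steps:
r(L, K) = K - K*L (r(L, K) = -K*L + K = K - K*L)
G = -24 (G = -8*(1 - 1*(-1)) - 1*8 = -8*(1 + 1) - 8 = -8*2 - 8 = -16 - 8 = -24)
G*x(12, -11) + ((-7 + (-15 - 1*(-3))) + 47) = -24*(-4) + ((-7 + (-15 - 1*(-3))) + 47) = 96 + ((-7 + (-15 + 3)) + 47) = 96 + ((-7 - 12) + 47) = 96 + (-19 + 47) = 96 + 28 = 124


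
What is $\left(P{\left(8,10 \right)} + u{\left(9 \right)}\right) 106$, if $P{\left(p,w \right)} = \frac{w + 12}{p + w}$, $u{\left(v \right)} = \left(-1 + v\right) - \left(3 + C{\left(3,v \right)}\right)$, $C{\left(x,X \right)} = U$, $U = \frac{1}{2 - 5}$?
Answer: $\frac{6254}{9} \approx 694.89$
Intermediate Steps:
$U = - \frac{1}{3}$ ($U = \frac{1}{-3} = - \frac{1}{3} \approx -0.33333$)
$C{\left(x,X \right)} = - \frac{1}{3}$
$u{\left(v \right)} = - \frac{11}{3} + v$ ($u{\left(v \right)} = \left(-1 + v\right) - \frac{8}{3} = - \frac{11}{3} + v$)
$P{\left(p,w \right)} = \frac{12 + w}{p + w}$
$\left(P{\left(8,10 \right)} + u{\left(9 \right)}\right) 106 = \left(\frac{12 + 10}{8 + 10} + \left(- \frac{11}{3} + 9\right)\right) 106 = \left(\frac{1}{18} \cdot 22 + \frac{16}{3}\right) 106 = \left(\frac{11}{9} + \frac{16}{3}\right) 106 = \frac{59}{9} \cdot 106 = \frac{6254}{9}$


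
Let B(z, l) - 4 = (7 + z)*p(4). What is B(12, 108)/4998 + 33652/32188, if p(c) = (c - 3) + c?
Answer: 14281609/13406302 ≈ 1.0653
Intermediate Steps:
p(c) = -3 + 2*c (p(c) = (-3 + c) + c = -3 + 2*c)
B(z, l) = 39 + 5*z (B(z, l) = 4 + (7 + z)*(-3 + 2*4) = 4 + (7 + z)*(-3 + 8) = 4 + (7 + z)*5 = 4 + (35 + 5*z) = 39 + 5*z)
B(12, 108)/4998 + 33652/32188 = (39 + 5*12)/4998 + 33652/32188 = (39 + 60)*(1/4998) + 33652*(1/32188) = 99*(1/4998) + 8413/8047 = 33/1666 + 8413/8047 = 14281609/13406302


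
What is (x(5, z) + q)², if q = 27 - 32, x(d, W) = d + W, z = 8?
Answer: 64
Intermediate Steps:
x(d, W) = W + d
q = -5
(x(5, z) + q)² = ((8 + 5) - 5)² = (13 - 5)² = 8² = 64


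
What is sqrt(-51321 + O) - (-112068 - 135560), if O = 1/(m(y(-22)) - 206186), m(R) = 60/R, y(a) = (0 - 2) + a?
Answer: 247628 + I*sqrt(8727381885035163)/412377 ≈ 2.4763e+5 + 226.54*I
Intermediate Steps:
y(a) = -2 + a
O = -2/412377 (O = 1/(60/(-2 - 22) - 206186) = 1/(60/(-24) - 206186) = 1/(60*(-1/24) - 206186) = 1/(-5/2 - 206186) = 1/(-412377/2) = -2/412377 ≈ -4.8499e-6)
sqrt(-51321 + O) - (-112068 - 135560) = sqrt(-51321 - 2/412377) - (-112068 - 135560) = sqrt(-21163600019/412377) - 1*(-247628) = I*sqrt(8727381885035163)/412377 + 247628 = 247628 + I*sqrt(8727381885035163)/412377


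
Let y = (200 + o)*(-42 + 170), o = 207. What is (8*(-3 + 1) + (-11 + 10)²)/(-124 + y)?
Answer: -5/17324 ≈ -0.00028862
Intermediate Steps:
y = 52096 (y = (200 + 207)*(-42 + 170) = 407*128 = 52096)
(8*(-3 + 1) + (-11 + 10)²)/(-124 + y) = (8*(-3 + 1) + (-11 + 10)²)/(-124 + 52096) = (8*(-2) + (-1)²)/51972 = (-16 + 1)*(1/51972) = -15*1/51972 = -5/17324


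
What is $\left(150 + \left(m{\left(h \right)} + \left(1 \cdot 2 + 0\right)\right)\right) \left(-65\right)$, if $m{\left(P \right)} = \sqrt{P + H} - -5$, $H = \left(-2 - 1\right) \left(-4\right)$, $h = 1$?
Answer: $-10205 - 65 \sqrt{13} \approx -10439.0$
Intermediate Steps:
$H = 12$ ($H = \left(-3\right) \left(-4\right) = 12$)
$m{\left(P \right)} = 5 + \sqrt{12 + P}$ ($m{\left(P \right)} = \sqrt{P + 12} - -5 = \sqrt{12 + P} + 5 = 5 + \sqrt{12 + P}$)
$\left(150 + \left(m{\left(h \right)} + \left(1 \cdot 2 + 0\right)\right)\right) \left(-65\right) = \left(150 + \left(\left(5 + \sqrt{12 + 1}\right) + \left(1 \cdot 2 + 0\right)\right)\right) \left(-65\right) = \left(150 + \left(\left(5 + \sqrt{13}\right) + \left(2 + 0\right)\right)\right) \left(-65\right) = \left(150 + \left(\left(5 + \sqrt{13}\right) + 2\right)\right) \left(-65\right) = \left(150 + \left(7 + \sqrt{13}\right)\right) \left(-65\right) = \left(157 + \sqrt{13}\right) \left(-65\right) = -10205 - 65 \sqrt{13}$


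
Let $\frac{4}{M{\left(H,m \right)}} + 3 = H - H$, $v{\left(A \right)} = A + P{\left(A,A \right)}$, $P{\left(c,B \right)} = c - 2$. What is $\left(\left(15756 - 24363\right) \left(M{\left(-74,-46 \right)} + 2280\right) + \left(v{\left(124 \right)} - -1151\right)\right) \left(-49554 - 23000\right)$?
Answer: $1422862806198$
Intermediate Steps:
$P{\left(c,B \right)} = -2 + c$
$v{\left(A \right)} = -2 + 2 A$ ($v{\left(A \right)} = A + \left(-2 + A\right) = -2 + 2 A$)
$M{\left(H,m \right)} = - \frac{4}{3}$ ($M{\left(H,m \right)} = \frac{4}{-3 + \left(H - H\right)} = \frac{4}{-3 + 0} = \frac{4}{-3} = 4 \left(- \frac{1}{3}\right) = - \frac{4}{3}$)
$\left(\left(15756 - 24363\right) \left(M{\left(-74,-46 \right)} + 2280\right) + \left(v{\left(124 \right)} - -1151\right)\right) \left(-49554 - 23000\right) = \left(\left(15756 - 24363\right) \left(- \frac{4}{3} + 2280\right) + \left(\left(-2 + 2 \cdot 124\right) - -1151\right)\right) \left(-49554 - 23000\right) = \left(\left(-8607\right) \frac{6836}{3} + \left(\left(-2 + 248\right) + 1151\right)\right) \left(-72554\right) = \left(-19612484 + \left(246 + 1151\right)\right) \left(-72554\right) = \left(-19612484 + 1397\right) \left(-72554\right) = \left(-19611087\right) \left(-72554\right) = 1422862806198$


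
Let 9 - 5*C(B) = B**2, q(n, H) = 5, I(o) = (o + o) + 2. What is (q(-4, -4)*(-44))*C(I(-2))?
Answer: -220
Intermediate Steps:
I(o) = 2 + 2*o (I(o) = 2*o + 2 = 2 + 2*o)
C(B) = 9/5 - B**2/5
(q(-4, -4)*(-44))*C(I(-2)) = (5*(-44))*(9/5 - (2 + 2*(-2))**2/5) = -220*(9/5 - (2 - 4)**2/5) = -220*(9/5 - 1/5*(-2)**2) = -220*(9/5 - 1/5*4) = -220*(9/5 - 4/5) = -220*1 = -220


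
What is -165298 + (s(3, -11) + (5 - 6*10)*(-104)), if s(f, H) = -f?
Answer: -159581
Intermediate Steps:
-165298 + (s(3, -11) + (5 - 6*10)*(-104)) = -165298 + (-1*3 + (5 - 6*10)*(-104)) = -165298 + (-3 + (5 - 60)*(-104)) = -165298 + (-3 - 55*(-104)) = -165298 + (-3 + 5720) = -165298 + 5717 = -159581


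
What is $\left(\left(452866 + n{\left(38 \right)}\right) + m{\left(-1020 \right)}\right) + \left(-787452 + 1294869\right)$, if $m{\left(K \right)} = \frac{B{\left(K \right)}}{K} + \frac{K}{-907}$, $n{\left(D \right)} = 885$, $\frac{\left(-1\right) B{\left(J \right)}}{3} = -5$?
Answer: $\frac{59281066021}{61676} \approx 9.6117 \cdot 10^{5}$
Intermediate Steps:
$B{\left(J \right)} = 15$ ($B{\left(J \right)} = \left(-3\right) \left(-5\right) = 15$)
$m{\left(K \right)} = \frac{15}{K} - \frac{K}{907}$ ($m{\left(K \right)} = \frac{15}{K} + \frac{K}{-907} = \frac{15}{K} + K \left(- \frac{1}{907}\right) = \frac{15}{K} - \frac{K}{907}$)
$\left(\left(452866 + n{\left(38 \right)}\right) + m{\left(-1020 \right)}\right) + \left(-787452 + 1294869\right) = \left(\left(452866 + 885\right) + \left(\frac{15}{-1020} - - \frac{1020}{907}\right)\right) + \left(-787452 + 1294869\right) = \left(453751 + \left(15 \left(- \frac{1}{1020}\right) + \frac{1020}{907}\right)\right) + 507417 = \left(453751 + \left(- \frac{1}{68} + \frac{1020}{907}\right)\right) + 507417 = \left(453751 + \frac{68453}{61676}\right) + 507417 = \frac{27985615129}{61676} + 507417 = \frac{59281066021}{61676}$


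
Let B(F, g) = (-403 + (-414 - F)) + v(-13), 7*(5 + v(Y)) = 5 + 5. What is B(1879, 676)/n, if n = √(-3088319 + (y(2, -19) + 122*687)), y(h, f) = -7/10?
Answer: 6299*I*√300450570/70105133 ≈ 1.5574*I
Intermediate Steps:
y(h, f) = -7/10 (y(h, f) = -7*⅒ = -7/10)
v(Y) = -25/7 (v(Y) = -5 + (5 + 5)/7 = -5 + (⅐)*10 = -5 + 10/7 = -25/7)
B(F, g) = -5744/7 - F (B(F, g) = (-403 + (-414 - F)) - 25/7 = (-817 - F) - 25/7 = -5744/7 - F)
n = I*√300450570/10 (n = √(-3088319 + (-7/10 + 122*687)) = √(-3088319 + (-7/10 + 83814)) = √(-3088319 + 838133/10) = √(-30045057/10) = I*√300450570/10 ≈ 1733.4*I)
B(1879, 676)/n = (-5744/7 - 1*1879)/((I*√300450570/10)) = (-5744/7 - 1879)*(-I*√300450570/30045057) = -(-6299)*I*√300450570/70105133 = 6299*I*√300450570/70105133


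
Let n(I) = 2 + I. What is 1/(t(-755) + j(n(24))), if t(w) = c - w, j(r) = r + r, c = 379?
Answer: 1/1186 ≈ 0.00084317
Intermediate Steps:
j(r) = 2*r
t(w) = 379 - w
1/(t(-755) + j(n(24))) = 1/((379 - 1*(-755)) + 2*(2 + 24)) = 1/((379 + 755) + 2*26) = 1/(1134 + 52) = 1/1186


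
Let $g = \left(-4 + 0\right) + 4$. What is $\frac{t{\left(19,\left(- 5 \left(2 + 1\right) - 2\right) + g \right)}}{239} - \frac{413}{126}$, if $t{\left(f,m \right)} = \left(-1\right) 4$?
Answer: $- \frac{14173}{4302} \approx -3.2945$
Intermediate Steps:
$g = 0$ ($g = -4 + 4 = 0$)
$t{\left(f,m \right)} = -4$
$\frac{t{\left(19,\left(- 5 \left(2 + 1\right) - 2\right) + g \right)}}{239} - \frac{413}{126} = - \frac{4}{239} - \frac{413}{126} = \left(-4\right) \frac{1}{239} - \frac{59}{18} = - \frac{4}{239} - \frac{59}{18} = - \frac{14173}{4302}$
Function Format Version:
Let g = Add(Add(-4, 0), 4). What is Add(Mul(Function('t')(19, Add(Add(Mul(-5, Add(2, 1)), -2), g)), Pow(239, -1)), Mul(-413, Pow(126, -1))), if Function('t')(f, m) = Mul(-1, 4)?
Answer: Rational(-14173, 4302) ≈ -3.2945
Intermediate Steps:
g = 0 (g = Add(-4, 4) = 0)
Function('t')(f, m) = -4
Add(Mul(Function('t')(19, Add(Add(Mul(-5, Add(2, 1)), -2), g)), Pow(239, -1)), Mul(-413, Pow(126, -1))) = Add(Mul(-4, Pow(239, -1)), Mul(-413, Pow(126, -1))) = Add(Mul(-4, Rational(1, 239)), Mul(-413, Rational(1, 126))) = Add(Rational(-4, 239), Rational(-59, 18)) = Rational(-14173, 4302)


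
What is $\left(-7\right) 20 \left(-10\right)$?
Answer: $1400$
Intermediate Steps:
$\left(-7\right) 20 \left(-10\right) = \left(-140\right) \left(-10\right) = 1400$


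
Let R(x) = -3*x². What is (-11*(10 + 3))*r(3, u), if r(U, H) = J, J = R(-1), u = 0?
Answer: 429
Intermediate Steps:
J = -3 (J = -3*(-1)² = -3*1 = -3)
r(U, H) = -3
(-11*(10 + 3))*r(3, u) = -11*(10 + 3)*(-3) = -11*13*(-3) = -143*(-3) = 429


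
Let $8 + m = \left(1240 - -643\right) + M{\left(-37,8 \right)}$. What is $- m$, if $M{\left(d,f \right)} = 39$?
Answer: $-1914$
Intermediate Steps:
$m = 1914$ ($m = -8 + \left(\left(1240 - -643\right) + 39\right) = -8 + \left(\left(1240 + 643\right) + 39\right) = -8 + \left(1883 + 39\right) = -8 + 1922 = 1914$)
$- m = \left(-1\right) 1914 = -1914$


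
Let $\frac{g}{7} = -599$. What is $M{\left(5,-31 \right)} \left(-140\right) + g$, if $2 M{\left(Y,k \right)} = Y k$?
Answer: $6657$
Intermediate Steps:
$g = -4193$ ($g = 7 \left(-599\right) = -4193$)
$M{\left(Y,k \right)} = \frac{Y k}{2}$
$M{\left(5,-31 \right)} \left(-140\right) + g = \frac{1}{2} \cdot 5 \left(-31\right) \left(-140\right) - 4193 = \left(- \frac{155}{2}\right) \left(-140\right) - 4193 = 10850 - 4193 = 6657$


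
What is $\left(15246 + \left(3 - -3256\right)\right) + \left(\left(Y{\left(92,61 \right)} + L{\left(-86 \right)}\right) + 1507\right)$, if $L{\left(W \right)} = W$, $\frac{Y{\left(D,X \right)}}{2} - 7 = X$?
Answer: $20062$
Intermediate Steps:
$Y{\left(D,X \right)} = 14 + 2 X$
$\left(15246 + \left(3 - -3256\right)\right) + \left(\left(Y{\left(92,61 \right)} + L{\left(-86 \right)}\right) + 1507\right) = \left(15246 + \left(3 - -3256\right)\right) + \left(\left(\left(14 + 2 \cdot 61\right) - 86\right) + 1507\right) = \left(15246 + \left(3 + 3256\right)\right) + \left(\left(\left(14 + 122\right) - 86\right) + 1507\right) = \left(15246 + 3259\right) + \left(\left(136 - 86\right) + 1507\right) = 18505 + \left(50 + 1507\right) = 18505 + 1557 = 20062$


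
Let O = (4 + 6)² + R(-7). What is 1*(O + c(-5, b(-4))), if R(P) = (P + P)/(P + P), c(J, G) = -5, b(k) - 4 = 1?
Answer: 96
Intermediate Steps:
b(k) = 5 (b(k) = 4 + 1 = 5)
R(P) = 1 (R(P) = (2*P)/((2*P)) = (2*P)*(1/(2*P)) = 1)
O = 101 (O = (4 + 6)² + 1 = 10² + 1 = 100 + 1 = 101)
1*(O + c(-5, b(-4))) = 1*(101 - 5) = 1*96 = 96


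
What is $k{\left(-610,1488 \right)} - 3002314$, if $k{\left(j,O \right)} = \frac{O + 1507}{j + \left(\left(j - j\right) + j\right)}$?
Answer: $- \frac{732565215}{244} \approx -3.0023 \cdot 10^{6}$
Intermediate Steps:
$k{\left(j,O \right)} = \frac{1507 + O}{2 j}$ ($k{\left(j,O \right)} = \frac{1507 + O}{j + \left(0 + j\right)} = \frac{1507 + O}{j + j} = \frac{1507 + O}{2 j}$)
$k{\left(-610,1488 \right)} - 3002314 = \frac{1507 + 1488}{2 \left(-610\right)} - 3002314 = \frac{1}{2} \left(- \frac{1}{610}\right) 2995 - 3002314 = - \frac{599}{244} - 3002314 = - \frac{732565215}{244}$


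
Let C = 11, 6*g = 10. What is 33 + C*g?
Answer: 154/3 ≈ 51.333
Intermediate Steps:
g = 5/3 (g = (⅙)*10 = 5/3 ≈ 1.6667)
33 + C*g = 33 + 11*(5/3) = 33 + 55/3 = 154/3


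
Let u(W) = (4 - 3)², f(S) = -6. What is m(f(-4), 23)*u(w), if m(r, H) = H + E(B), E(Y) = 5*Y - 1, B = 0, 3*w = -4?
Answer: 22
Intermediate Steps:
w = -4/3 (w = (⅓)*(-4) = -4/3 ≈ -1.3333)
u(W) = 1 (u(W) = 1² = 1)
E(Y) = -1 + 5*Y
m(r, H) = -1 + H (m(r, H) = H + (-1 + 5*0) = H + (-1 + 0) = H - 1 = -1 + H)
m(f(-4), 23)*u(w) = (-1 + 23)*1 = 22*1 = 22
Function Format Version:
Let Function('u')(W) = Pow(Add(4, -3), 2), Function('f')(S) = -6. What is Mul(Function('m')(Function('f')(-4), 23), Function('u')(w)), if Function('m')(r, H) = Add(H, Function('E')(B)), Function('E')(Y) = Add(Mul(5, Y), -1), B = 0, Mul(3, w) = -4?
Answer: 22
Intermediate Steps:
w = Rational(-4, 3) (w = Mul(Rational(1, 3), -4) = Rational(-4, 3) ≈ -1.3333)
Function('u')(W) = 1 (Function('u')(W) = Pow(1, 2) = 1)
Function('E')(Y) = Add(-1, Mul(5, Y))
Function('m')(r, H) = Add(-1, H) (Function('m')(r, H) = Add(H, Add(-1, Mul(5, 0))) = Add(H, Add(-1, 0)) = Add(H, -1) = Add(-1, H))
Mul(Function('m')(Function('f')(-4), 23), Function('u')(w)) = Mul(Add(-1, 23), 1) = Mul(22, 1) = 22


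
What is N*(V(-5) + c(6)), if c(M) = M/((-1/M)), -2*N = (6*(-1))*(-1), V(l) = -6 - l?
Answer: 111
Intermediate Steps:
N = -3 (N = -6*(-1)*(-1)/2 = -(-3)*(-1) = -1/2*6 = -3)
c(M) = -M**2 (c(M) = M*(-M) = -M**2)
N*(V(-5) + c(6)) = -3*((-6 - 1*(-5)) - 1*6**2) = -3*((-6 + 5) - 1*36) = -3*(-1 - 36) = -3*(-37) = 111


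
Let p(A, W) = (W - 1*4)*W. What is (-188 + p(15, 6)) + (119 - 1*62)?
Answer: -119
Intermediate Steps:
p(A, W) = W*(-4 + W) (p(A, W) = (W - 4)*W = (-4 + W)*W = W*(-4 + W))
(-188 + p(15, 6)) + (119 - 1*62) = (-188 + 6*(-4 + 6)) + (119 - 1*62) = (-188 + 6*2) + (119 - 62) = (-188 + 12) + 57 = -176 + 57 = -119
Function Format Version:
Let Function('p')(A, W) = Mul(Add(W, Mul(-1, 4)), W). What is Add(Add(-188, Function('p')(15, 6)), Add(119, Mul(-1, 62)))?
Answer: -119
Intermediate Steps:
Function('p')(A, W) = Mul(W, Add(-4, W)) (Function('p')(A, W) = Mul(Add(W, -4), W) = Mul(Add(-4, W), W) = Mul(W, Add(-4, W)))
Add(Add(-188, Function('p')(15, 6)), Add(119, Mul(-1, 62))) = Add(Add(-188, Mul(6, Add(-4, 6))), Add(119, Mul(-1, 62))) = Add(Add(-188, Mul(6, 2)), Add(119, -62)) = Add(Add(-188, 12), 57) = Add(-176, 57) = -119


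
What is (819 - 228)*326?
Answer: 192666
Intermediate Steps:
(819 - 228)*326 = 591*326 = 192666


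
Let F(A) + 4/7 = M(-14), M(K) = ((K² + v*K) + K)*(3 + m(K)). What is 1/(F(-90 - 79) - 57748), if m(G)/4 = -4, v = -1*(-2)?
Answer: -7/418254 ≈ -1.6736e-5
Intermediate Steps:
v = 2
m(G) = -16 (m(G) = 4*(-4) = -16)
M(K) = -39*K - 13*K² (M(K) = ((K² + 2*K) + K)*(3 - 16) = (K² + 3*K)*(-13) = -39*K - 13*K²)
F(A) = -14018/7 (F(A) = -4/7 + 13*(-14)*(-3 - 1*(-14)) = -4/7 + 13*(-14)*(-3 + 14) = -4/7 + 13*(-14)*11 = -4/7 - 2002 = -14018/7)
1/(F(-90 - 79) - 57748) = 1/(-14018/7 - 57748) = 1/(-418254/7) = -7/418254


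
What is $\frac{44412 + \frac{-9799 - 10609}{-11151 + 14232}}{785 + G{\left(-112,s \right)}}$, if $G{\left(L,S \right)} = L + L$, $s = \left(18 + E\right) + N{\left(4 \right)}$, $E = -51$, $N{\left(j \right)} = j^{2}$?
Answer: $\frac{136812964}{1728441} \approx 79.154$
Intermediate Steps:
$s = -17$ ($s = \left(18 - 51\right) + 4^{2} = -33 + 16 = -17$)
$G{\left(L,S \right)} = 2 L$
$\frac{44412 + \frac{-9799 - 10609}{-11151 + 14232}}{785 + G{\left(-112,s \right)}} = \frac{44412 + \frac{-9799 - 10609}{-11151 + 14232}}{785 + 2 \left(-112\right)} = \frac{44412 - \frac{20408}{3081}}{785 - 224} = \frac{44412 - \frac{20408}{3081}}{561} = \left(44412 - \frac{20408}{3081}\right) \frac{1}{561} = \frac{136812964}{3081} \cdot \frac{1}{561} = \frac{136812964}{1728441}$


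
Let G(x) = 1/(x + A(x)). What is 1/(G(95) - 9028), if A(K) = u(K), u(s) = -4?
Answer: -91/821547 ≈ -0.00011077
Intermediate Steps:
A(K) = -4
G(x) = 1/(-4 + x) (G(x) = 1/(x - 4) = 1/(-4 + x))
1/(G(95) - 9028) = 1/(1/(-4 + 95) - 9028) = 1/(1/91 - 9028) = 1/(-821547/91) = -91/821547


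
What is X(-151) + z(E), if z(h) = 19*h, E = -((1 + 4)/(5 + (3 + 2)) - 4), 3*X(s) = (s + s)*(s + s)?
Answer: 182807/6 ≈ 30468.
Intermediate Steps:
X(s) = 4*s²/3 (X(s) = ((s + s)*(s + s))/3 = ((2*s)*(2*s))/3 = (4*s²)/3 = 4*s²/3)
E = 7/2 (E = -(5/(5 + 5) - 4) = -(5/10 - 4) = -(5*(⅒) - 4) = -(½ - 4) = -1*(-7/2) = 7/2 ≈ 3.5000)
X(-151) + z(E) = (4/3)*(-151)² + 19*(7/2) = (4/3)*22801 + 133/2 = 91204/3 + 133/2 = 182807/6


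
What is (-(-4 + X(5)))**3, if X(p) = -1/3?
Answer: 2197/27 ≈ 81.370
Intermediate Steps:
X(p) = -1/3 (X(p) = -1*1/3 = -1/3)
(-(-4 + X(5)))**3 = (-(-4 - 1/3))**3 = (-1*(-13/3))**3 = (13/3)**3 = 2197/27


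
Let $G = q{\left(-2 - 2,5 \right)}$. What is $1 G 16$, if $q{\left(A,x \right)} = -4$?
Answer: $-64$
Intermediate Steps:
$G = -4$
$1 G 16 = 1 \left(-4\right) 16 = \left(-4\right) 16 = -64$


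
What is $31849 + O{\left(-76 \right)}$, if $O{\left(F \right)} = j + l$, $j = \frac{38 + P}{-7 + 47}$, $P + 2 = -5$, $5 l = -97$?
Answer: $\frac{254643}{8} \approx 31830.0$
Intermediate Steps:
$l = - \frac{97}{5}$ ($l = \frac{1}{5} \left(-97\right) = - \frac{97}{5} \approx -19.4$)
$P = -7$ ($P = -2 - 5 = -7$)
$j = \frac{31}{40}$ ($j = \frac{38 - 7}{-7 + 47} = \frac{31}{40} \approx 0.775$)
$O{\left(F \right)} = - \frac{149}{8}$ ($O{\left(F \right)} = \frac{31}{40} - \frac{97}{5} = - \frac{149}{8}$)
$31849 + O{\left(-76 \right)} = 31849 - \frac{149}{8} = \frac{254643}{8}$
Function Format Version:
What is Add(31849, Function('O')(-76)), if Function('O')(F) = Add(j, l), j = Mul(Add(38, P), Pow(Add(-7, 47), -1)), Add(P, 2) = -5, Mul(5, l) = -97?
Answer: Rational(254643, 8) ≈ 31830.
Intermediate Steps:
l = Rational(-97, 5) (l = Mul(Rational(1, 5), -97) = Rational(-97, 5) ≈ -19.400)
P = -7 (P = Add(-2, -5) = -7)
j = Rational(31, 40) (j = Mul(Add(38, -7), Pow(Add(-7, 47), -1)) = Mul(31, Pow(40, -1)) = Mul(31, Rational(1, 40)) = Rational(31, 40) ≈ 0.77500)
Function('O')(F) = Rational(-149, 8) (Function('O')(F) = Add(Rational(31, 40), Rational(-97, 5)) = Rational(-149, 8))
Add(31849, Function('O')(-76)) = Add(31849, Rational(-149, 8)) = Rational(254643, 8)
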